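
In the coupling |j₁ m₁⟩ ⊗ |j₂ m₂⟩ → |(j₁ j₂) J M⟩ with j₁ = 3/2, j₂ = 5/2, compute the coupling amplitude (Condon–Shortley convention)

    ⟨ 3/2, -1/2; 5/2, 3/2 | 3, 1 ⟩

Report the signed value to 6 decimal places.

triangle: 1!·2!·4!/8! = 48/40320
(j±m)!: 1!·2!·4!·1!·4!·2! = 2304
prefactor² = (2J+1)·Δ·N² = 96/5
  k=0: +1/(0!·1!·2!·4!·0!·0!) = 1/48
  k=1: −1/(1!·0!·1!·3!·1!·1!) = -1/6
Σ = -7/48  ⇒  CG² = 96/5·(-7/48)² = 49/120
CG = −√(49/120) = -0.639010

-0.639010  (= −√(49/120))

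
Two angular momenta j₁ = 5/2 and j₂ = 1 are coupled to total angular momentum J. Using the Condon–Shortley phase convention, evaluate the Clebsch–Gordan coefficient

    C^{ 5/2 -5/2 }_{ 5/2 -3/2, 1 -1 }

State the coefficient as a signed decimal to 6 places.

+√(2/7) ≈ +0.534522

√[6·1!4!1!/7! · 1!4!0!2!0!5!] = √(1152/7)
  +(−1)^0/∏(0,1,4,0,0,1)! = 1/24  (running 1/24)
⟨..|..⟩ = √(1152/7)·(1/24) = +0.534522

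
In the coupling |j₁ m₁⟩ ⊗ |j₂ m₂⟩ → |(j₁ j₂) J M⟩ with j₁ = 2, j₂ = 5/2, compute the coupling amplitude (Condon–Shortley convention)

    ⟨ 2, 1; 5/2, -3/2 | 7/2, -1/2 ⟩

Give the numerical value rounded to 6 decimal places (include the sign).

√[8·1!3!4!/9! · 3!1!1!4!3!4!] = √(2304/35)
  +(−1)^0/∏(0,1,1,1,2,3)! = 1/12  (running 1/12)
  +(−1)^1/∏(1,0,0,0,3,4)! = -1/144  (running 11/144)
⟨..|..⟩ = √(2304/35)·(11/144) = +0.619780

+√(121/315) ≈ +0.619780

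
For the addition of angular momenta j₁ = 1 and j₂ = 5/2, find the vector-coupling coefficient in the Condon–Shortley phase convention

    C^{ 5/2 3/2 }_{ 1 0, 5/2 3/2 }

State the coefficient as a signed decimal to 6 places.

j₁+j₂−J=1  J+j₁−j₂=1  J−j₁+j₂=4  j₁+j₂+J+1=7
(j₁±m₁, j₂±m₂, J±M) = (1,1,4,1,4,1)
P² = 576/35
sum k=0..1:
  [0] +1/24 = 1/24
  [1] −1/6 = -1/6
S = -1/8
C² = P²·S² = 9/35 ; C = -0.507093

−√(9/35) ≈ -0.507093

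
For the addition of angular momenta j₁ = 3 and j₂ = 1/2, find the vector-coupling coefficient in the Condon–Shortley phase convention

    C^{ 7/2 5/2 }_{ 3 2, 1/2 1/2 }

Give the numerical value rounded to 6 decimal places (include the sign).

+√(6/7) = +0.925820

triangle: 0!*6!*1!/8! = 720/40320
(j±m)!: 5!*1!*1!*0!*6!*1! = 86400
prefactor² = (2J+1)*Δ*N² = 86400/7
  k=0: +1/(0!*0!*1!*1!*5!*0!) = 1/120
Σ = 1/120  ⇒  CG² = 86400/7*1/120² = 6/7
CG = +√(6/7) = +0.925820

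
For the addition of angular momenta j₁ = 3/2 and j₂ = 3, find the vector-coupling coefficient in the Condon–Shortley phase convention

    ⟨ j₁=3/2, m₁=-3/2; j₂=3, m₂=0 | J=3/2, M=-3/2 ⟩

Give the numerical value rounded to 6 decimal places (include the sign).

triangle: 3!×0!×3!/7! = 36/5040
(j±m)!: 0!×3!×3!×3!×0!×3! = 1296
prefactor² = (2J+1)×Δ×N² = 1296/35
  k=3: −1/(3!×0!×0!×0!×0!×3!) = -1/36
Σ = -1/36  ⇒  CG² = 1296/35×(-1/36)² = 1/35
CG = −√(1/35) = -0.169031

-0.169031  (= −√(1/35))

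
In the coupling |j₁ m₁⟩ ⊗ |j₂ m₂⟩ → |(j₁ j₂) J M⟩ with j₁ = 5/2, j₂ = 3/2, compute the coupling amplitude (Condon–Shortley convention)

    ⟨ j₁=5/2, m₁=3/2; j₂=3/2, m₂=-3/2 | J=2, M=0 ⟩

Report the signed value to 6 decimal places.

triangle: 2!×3!×1!/7! = 12/5040
(j±m)!: 4!×1!×0!×3!×2!×2! = 576
prefactor² = (2J+1)×Δ×N² = 48/7
  k=0: +1/(0!×2!×1!×0!×2!×1!) = 1/4
Σ = 1/4  ⇒  CG² = 48/7×1/4² = 3/7
CG = +√(3/7) = +0.654654

+0.654654  (= +√(3/7))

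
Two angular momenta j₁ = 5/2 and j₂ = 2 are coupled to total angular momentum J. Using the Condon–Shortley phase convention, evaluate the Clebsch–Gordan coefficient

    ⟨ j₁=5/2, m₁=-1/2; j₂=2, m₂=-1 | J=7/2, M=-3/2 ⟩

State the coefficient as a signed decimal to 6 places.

+0.308607  (= +√(2/21))

triangle: 1!*4!*3!/9! = 144/362880
(j±m)!: 2!*3!*1!*3!*2!*5! = 17280
prefactor² = (2J+1)*Δ*N² = 384/7
  k=0: +1/(0!*1!*3!*1!*1!*2!) = 1/12
  k=1: −1/(1!*0!*2!*0!*2!*3!) = -1/24
Σ = 1/24  ⇒  CG² = 384/7*1/24² = 2/21
CG = +√(2/21) = +0.308607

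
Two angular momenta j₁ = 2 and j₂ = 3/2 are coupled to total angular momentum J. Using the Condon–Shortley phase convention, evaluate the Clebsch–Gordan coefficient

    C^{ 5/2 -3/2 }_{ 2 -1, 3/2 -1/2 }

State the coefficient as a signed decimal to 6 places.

-0.169031  (= −√(1/35))

√[6·1!3!2!/7! · 1!3!1!2!1!4!] = √(144/35)
  +(−1)^0/∏(0,1,3,1,0,1)! = 1/6  (running 1/6)
  +(−1)^1/∏(1,0,2,0,1,2)! = -1/4  (running -1/12)
⟨..|..⟩ = √(144/35)·(-1/12) = -0.169031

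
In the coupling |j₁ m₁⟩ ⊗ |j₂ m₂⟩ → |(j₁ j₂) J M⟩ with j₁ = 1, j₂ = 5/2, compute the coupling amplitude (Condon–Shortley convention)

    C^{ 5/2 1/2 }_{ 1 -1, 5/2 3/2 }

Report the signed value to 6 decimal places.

√[6·1!1!4!/7! · 0!2!4!1!3!2!] = √(576/35)
  +(−1)^1/∏(1,0,1,3,0,1)! = -1/6  (running -1/6)
⟨..|..⟩ = √(576/35)·(-1/6) = -0.676123

−√(16/35) ≈ -0.676123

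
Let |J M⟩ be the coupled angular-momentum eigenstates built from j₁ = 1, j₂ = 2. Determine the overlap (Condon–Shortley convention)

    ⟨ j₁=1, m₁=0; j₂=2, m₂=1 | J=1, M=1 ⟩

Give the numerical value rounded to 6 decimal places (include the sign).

triangle: 2!·0!·2!/5! = 4/120
(j±m)!: 1!·1!·3!·1!·2!·0! = 12
prefactor² = (2J+1)·Δ·N² = 6/5
  k=1: −1/(1!·1!·0!·2!·0!·0!) = -1/2
Σ = -1/2  ⇒  CG² = 6/5·(-1/2)² = 3/10
CG = −√(3/10) = -0.547723

−√(3/10) = -0.547723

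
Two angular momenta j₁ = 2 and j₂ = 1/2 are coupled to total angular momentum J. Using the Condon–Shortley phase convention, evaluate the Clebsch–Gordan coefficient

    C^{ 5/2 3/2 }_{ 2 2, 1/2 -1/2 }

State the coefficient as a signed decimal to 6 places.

+√(1/5) = +0.447214

j₁+j₂−J=0  J+j₁−j₂=4  J−j₁+j₂=1  j₁+j₂+J+1=6
(j₁±m₁, j₂±m₂, J±M) = (4,0,0,1,4,1)
P² = 576/5
sum k=0..0:
  [0] +1/24 = 1/24
S = 1/24
C² = P²·S² = 1/5 ; C = +0.447214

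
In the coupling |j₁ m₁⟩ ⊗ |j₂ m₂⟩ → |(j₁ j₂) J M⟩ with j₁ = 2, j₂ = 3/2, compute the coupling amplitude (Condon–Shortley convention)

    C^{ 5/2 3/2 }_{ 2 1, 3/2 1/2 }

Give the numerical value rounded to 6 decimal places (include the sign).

j₁+j₂−J=1  J+j₁−j₂=3  J−j₁+j₂=2  j₁+j₂+J+1=7
(j₁±m₁, j₂±m₂, J±M) = (3,1,2,1,4,1)
P² = 144/35
sum k=0..1:
  [0] +1/4 = 1/4
  [1] −1/6 = -1/6
S = 1/12
C² = P²·S² = 1/35 ; C = +0.169031

+0.169031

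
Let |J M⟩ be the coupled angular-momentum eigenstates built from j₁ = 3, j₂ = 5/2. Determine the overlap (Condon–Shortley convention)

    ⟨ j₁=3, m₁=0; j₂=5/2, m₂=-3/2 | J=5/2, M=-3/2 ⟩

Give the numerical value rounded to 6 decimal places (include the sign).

-0.483046

j₁+j₂−J=3  J+j₁−j₂=3  J−j₁+j₂=2  j₁+j₂+J+1=9
(j₁±m₁, j₂±m₂, J±M) = (3,3,1,4,1,4)
P² = 864/35
sum k=0..1:
  [0] +1/36 = 1/36
  [1] −1/8 = -1/8
S = -7/72
C² = P²·S² = 7/30 ; C = -0.483046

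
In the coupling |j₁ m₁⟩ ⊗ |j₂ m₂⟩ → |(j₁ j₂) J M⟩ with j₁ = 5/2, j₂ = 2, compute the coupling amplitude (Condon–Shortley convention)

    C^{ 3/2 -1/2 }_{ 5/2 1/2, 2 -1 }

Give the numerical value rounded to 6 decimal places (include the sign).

√[4·3!2!1!/7! · 3!2!1!3!1!2!] = √(48/35)
  +(−1)^0/∏(0,3,2,1,0,0)! = 1/12  (running 1/12)
  +(−1)^1/∏(1,2,1,0,1,1)! = -1/2  (running -5/12)
⟨..|..⟩ = √(48/35)·(-5/12) = -0.487950

-0.487950  (= −√(5/21))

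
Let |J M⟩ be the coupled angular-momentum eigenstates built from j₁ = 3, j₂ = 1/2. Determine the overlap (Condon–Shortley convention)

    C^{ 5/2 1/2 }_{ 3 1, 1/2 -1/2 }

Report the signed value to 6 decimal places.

triangle: 1!·5!·0!/7! = 120/5040
(j±m)!: 4!·2!·0!·1!·3!·2! = 576
prefactor² = (2J+1)·Δ·N² = 576/7
  k=0: +1/(0!·1!·2!·0!·3!·0!) = 1/12
Σ = 1/12  ⇒  CG² = 576/7·1/12² = 4/7
CG = +√(4/7) = +0.755929

+0.755929  (= +√(4/7))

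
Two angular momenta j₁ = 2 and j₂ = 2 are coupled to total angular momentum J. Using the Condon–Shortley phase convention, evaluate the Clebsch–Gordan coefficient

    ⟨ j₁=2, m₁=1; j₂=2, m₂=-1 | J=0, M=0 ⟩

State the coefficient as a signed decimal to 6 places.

−√(1/5) ≈ -0.447214

√[1·4!0!0!/5! · 3!1!1!3!0!0!] = √(36/5)
  +(−1)^1/∏(1,3,0,0,0,0)! = -1/6  (running -1/6)
⟨..|..⟩ = √(36/5)·(-1/6) = -0.447214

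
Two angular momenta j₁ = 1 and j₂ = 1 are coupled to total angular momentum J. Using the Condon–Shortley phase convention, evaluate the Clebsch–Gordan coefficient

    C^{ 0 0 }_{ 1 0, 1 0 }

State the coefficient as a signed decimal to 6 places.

-0.577350

j₁+j₂−J=2  J+j₁−j₂=0  J−j₁+j₂=0  j₁+j₂+J+1=3
(j₁±m₁, j₂±m₂, J±M) = (1,1,1,1,0,0)
P² = 1/3
sum k=1..1:
  [1] −1/1 = -1
S = -1
C² = P²·S² = 1/3 ; C = -0.577350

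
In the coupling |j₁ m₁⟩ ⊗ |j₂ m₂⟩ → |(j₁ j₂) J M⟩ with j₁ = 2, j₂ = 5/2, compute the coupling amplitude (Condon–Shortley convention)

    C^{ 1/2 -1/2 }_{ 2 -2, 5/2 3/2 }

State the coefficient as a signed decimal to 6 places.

√[2·4!0!1!/6! · 0!4!4!1!0!1!] = √(192/5)
  +(−1)^4/∏(4,0,0,0,0,1)! = 1/24  (running 1/24)
⟨..|..⟩ = √(192/5)·(1/24) = +0.258199

+0.258199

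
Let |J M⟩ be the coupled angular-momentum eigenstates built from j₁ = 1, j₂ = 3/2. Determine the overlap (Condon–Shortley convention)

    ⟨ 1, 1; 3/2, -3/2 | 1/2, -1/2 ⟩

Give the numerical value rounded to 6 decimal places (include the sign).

+0.707107  (= +√(1/2))

j₁+j₂−J=2  J+j₁−j₂=0  J−j₁+j₂=1  j₁+j₂+J+1=4
(j₁±m₁, j₂±m₂, J±M) = (2,0,0,3,0,1)
P² = 2
sum k=0..0:
  [0] +1/2 = 1/2
S = 1/2
C² = P²·S² = 1/2 ; C = +0.707107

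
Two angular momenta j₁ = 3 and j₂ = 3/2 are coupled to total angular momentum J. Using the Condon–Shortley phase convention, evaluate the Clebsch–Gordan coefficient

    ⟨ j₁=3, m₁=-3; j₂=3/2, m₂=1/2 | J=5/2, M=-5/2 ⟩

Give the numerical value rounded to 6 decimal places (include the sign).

+0.731925

√[6·2!4!1!/8! · 0!6!2!1!0!5!] = √(8640/7)
  +(−1)^2/∏(2,0,4,0,0,1)! = 1/48  (running 1/48)
⟨..|..⟩ = √(8640/7)·(1/48) = +0.731925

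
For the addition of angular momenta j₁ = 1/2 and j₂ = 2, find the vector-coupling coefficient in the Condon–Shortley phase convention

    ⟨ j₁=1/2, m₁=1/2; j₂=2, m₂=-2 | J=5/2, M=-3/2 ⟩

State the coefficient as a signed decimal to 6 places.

+√(1/5) ≈ +0.447214

triangle: 0!·1!·4!/6! = 24/720
(j±m)!: 1!·0!·0!·4!·1!·4! = 576
prefactor² = (2J+1)·Δ·N² = 576/5
  k=0: +1/(0!·0!·0!·0!·1!·4!) = 1/24
Σ = 1/24  ⇒  CG² = 576/5·1/24² = 1/5
CG = +√(1/5) = +0.447214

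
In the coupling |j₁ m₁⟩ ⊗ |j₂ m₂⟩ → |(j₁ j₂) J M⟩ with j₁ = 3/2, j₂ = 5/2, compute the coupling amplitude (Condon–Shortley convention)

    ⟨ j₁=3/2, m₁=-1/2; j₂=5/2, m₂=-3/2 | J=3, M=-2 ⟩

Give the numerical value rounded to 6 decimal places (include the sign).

+√(1/12) ≈ +0.288675

triangle: 1!·2!·4!/8! = 48/40320
(j±m)!: 1!·2!·1!·4!·1!·5! = 5760
prefactor² = (2J+1)·Δ·N² = 48
  k=0: +1/(0!·1!·2!·1!·0!·3!) = 1/12
  k=1: −1/(1!·0!·1!·0!·1!·4!) = -1/24
Σ = 1/24  ⇒  CG² = 48·1/24² = 1/12
CG = +√(1/12) = +0.288675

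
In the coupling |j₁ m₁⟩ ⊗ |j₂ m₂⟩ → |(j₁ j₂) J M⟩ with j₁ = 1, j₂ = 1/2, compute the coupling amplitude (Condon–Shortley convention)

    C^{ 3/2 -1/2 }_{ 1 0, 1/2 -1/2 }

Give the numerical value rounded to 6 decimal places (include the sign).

+√(2/3) = +0.816497

√[4·0!2!1!/4! · 1!1!0!1!1!2!] = √(2/3)
  +(−1)^0/∏(0,0,1,0,1,1)! = 1  (running 1)
⟨..|..⟩ = √(2/3)·(1) = +0.816497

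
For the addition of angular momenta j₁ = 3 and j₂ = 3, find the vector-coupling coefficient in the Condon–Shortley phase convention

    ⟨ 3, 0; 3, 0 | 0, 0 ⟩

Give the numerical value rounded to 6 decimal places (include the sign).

√[1·6!0!0!/7! · 3!3!3!3!0!0!] = √(1296/7)
  +(−1)^3/∏(3,3,0,0,0,0)! = -1/36  (running -1/36)
⟨..|..⟩ = √(1296/7)·(-1/36) = -0.377964

-0.377964  (= −√(1/7))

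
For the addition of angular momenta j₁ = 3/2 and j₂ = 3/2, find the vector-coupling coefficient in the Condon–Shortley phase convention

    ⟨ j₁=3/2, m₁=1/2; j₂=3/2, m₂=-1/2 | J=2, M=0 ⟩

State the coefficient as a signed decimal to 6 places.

triangle: 1!×2!×2!/6! = 4/720
(j±m)!: 2!×1!×1!×2!×2!×2! = 16
prefactor² = (2J+1)×Δ×N² = 4/9
  k=0: +1/(0!×1!×1!×1!×1!×1!) = 1
  k=1: −1/(1!×0!×0!×0!×2!×2!) = -1/4
Σ = 3/4  ⇒  CG² = 4/9×3/4² = 1/4
CG = +√(1/4) = +0.500000

+√(1/4) = +0.500000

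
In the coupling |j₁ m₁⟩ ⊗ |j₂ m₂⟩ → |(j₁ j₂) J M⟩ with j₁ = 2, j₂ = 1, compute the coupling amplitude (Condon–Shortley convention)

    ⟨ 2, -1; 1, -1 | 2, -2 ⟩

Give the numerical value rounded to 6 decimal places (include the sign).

+0.577350

j₁+j₂−J=1  J+j₁−j₂=3  J−j₁+j₂=1  j₁+j₂+J+1=6
(j₁±m₁, j₂±m₂, J±M) = (1,3,0,2,0,4)
P² = 12
sum k=0..0:
  [0] +1/6 = 1/6
S = 1/6
C² = P²·S² = 1/3 ; C = +0.577350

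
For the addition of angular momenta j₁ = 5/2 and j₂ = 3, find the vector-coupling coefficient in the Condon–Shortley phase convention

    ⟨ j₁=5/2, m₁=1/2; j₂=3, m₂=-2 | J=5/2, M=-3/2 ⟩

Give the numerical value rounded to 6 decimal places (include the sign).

j₁+j₂−J=3  J+j₁−j₂=2  J−j₁+j₂=3  j₁+j₂+J+1=9
(j₁±m₁, j₂±m₂, J±M) = (3,2,1,5,1,4)
P² = 288/7
sum k=0..1:
  [0] +1/24 = 1/24
  [1] −1/12 = -1/12
S = -1/24
C² = P²·S² = 1/14 ; C = -0.267261

−√(1/14) ≈ -0.267261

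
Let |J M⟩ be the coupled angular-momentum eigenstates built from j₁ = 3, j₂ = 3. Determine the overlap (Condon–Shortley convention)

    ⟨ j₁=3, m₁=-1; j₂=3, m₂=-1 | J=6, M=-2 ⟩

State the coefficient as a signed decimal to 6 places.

triangle: 0!×6!×6!/13! = 518400/6227020800
(j±m)!: 2!×4!×2!×4!×4!×8! = 2229534720
prefactor² = (2J+1)×Δ×N² = 26542080/11
  k=0: +1/(0!×0!×4!×2!×2!×4!) = 1/2304
Σ = 1/2304  ⇒  CG² = 26542080/11×1/2304² = 5/11
CG = +√(5/11) = +0.674200

+√(5/11) ≈ +0.674200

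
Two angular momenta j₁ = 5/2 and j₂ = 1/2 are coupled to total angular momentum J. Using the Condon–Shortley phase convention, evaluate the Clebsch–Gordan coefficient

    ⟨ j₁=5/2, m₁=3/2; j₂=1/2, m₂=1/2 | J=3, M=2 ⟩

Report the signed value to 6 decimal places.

+0.912871  (= +√(5/6))

√[7·0!5!1!/7! · 4!1!1!0!5!1!] = √(480)
  +(−1)^0/∏(0,0,1,1,4,0)! = 1/24  (running 1/24)
⟨..|..⟩ = √(480)·(1/24) = +0.912871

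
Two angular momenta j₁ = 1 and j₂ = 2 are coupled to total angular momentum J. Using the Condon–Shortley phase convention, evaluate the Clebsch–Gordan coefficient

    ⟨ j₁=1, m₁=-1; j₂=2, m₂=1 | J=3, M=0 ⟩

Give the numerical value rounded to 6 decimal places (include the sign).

+√(1/5) ≈ +0.447214

√[7·0!2!4!/7! · 0!2!3!1!3!3!] = √(144/5)
  +(−1)^0/∏(0,0,2,3,0,1)! = 1/12  (running 1/12)
⟨..|..⟩ = √(144/5)·(1/12) = +0.447214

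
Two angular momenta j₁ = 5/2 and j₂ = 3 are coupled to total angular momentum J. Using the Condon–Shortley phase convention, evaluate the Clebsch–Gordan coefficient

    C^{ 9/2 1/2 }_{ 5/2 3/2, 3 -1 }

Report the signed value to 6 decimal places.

j₁+j₂−J=1  J+j₁−j₂=4  J−j₁+j₂=5  j₁+j₂+J+1=11
(j₁±m₁, j₂±m₂, J±M) = (4,1,2,4,5,4)
P² = 184320/77
sum k=0..1:
  [0] +1/72 = 1/72
  [1] −1/576 = -1/576
S = 7/576
C² = P²·S² = 35/99 ; C = +0.594588

+0.594588  (= +√(35/99))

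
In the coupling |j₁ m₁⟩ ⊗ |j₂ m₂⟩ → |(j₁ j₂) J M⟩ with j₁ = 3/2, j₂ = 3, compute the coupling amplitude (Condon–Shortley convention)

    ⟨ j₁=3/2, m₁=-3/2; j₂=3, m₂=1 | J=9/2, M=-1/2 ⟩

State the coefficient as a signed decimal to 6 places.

+√(5/42) = +0.345033

√[10·0!3!6!/10! · 0!3!4!2!4!5!] = √(69120/7)
  +(−1)^0/∏(0,0,3,4,0,2)! = 1/288  (running 1/288)
⟨..|..⟩ = √(69120/7)·(1/288) = +0.345033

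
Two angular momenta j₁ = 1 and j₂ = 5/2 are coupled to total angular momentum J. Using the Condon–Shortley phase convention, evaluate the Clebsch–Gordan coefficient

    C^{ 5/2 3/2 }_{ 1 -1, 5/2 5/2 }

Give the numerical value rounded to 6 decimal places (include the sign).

√[6·1!1!4!/7! · 0!2!5!0!4!1!] = √(1152/7)
  +(−1)^1/∏(1,0,1,4,0,0)! = -1/24  (running -1/24)
⟨..|..⟩ = √(1152/7)·(-1/24) = -0.534522

−√(2/7) ≈ -0.534522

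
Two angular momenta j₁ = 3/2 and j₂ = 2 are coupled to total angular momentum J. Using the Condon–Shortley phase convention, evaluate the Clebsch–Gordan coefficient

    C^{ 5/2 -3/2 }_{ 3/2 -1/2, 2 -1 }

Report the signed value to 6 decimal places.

+0.169031

j₁+j₂−J=1  J+j₁−j₂=2  J−j₁+j₂=3  j₁+j₂+J+1=7
(j₁±m₁, j₂±m₂, J±M) = (1,2,1,3,1,4)
P² = 144/35
sum k=0..1:
  [0] +1/4 = 1/4
  [1] −1/6 = -1/6
S = 1/12
C² = P²·S² = 1/35 ; C = +0.169031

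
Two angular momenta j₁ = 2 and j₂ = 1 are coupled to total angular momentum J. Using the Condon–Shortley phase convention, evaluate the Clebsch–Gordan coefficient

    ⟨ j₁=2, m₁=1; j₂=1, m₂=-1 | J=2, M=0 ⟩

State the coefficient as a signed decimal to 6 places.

+0.707107  (= +√(1/2))

triangle: 1!*3!*1!/6! = 6/720
(j±m)!: 3!*1!*0!*2!*2!*2! = 48
prefactor² = (2J+1)*Δ*N² = 2
  k=0: +1/(0!*1!*1!*0!*2!*1!) = 1/2
Σ = 1/2  ⇒  CG² = 2*1/2² = 1/2
CG = +√(1/2) = +0.707107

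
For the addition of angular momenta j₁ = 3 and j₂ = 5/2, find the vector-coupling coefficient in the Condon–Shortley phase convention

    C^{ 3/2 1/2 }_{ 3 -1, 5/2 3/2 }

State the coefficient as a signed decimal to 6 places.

-0.483046  (= −√(7/30))

√[4·4!2!1!/8! · 2!4!4!1!2!1!] = √(384/35)
  +(−1)^3/∏(3,1,1,1,1,0)! = -1/6  (running -1/6)
  +(−1)^4/∏(4,0,0,0,2,1)! = 1/48  (running -7/48)
⟨..|..⟩ = √(384/35)·(-7/48) = -0.483046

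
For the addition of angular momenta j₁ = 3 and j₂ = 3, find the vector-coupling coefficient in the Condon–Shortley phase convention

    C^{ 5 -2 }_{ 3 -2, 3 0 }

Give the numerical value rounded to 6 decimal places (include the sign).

j₁+j₂−J=1  J+j₁−j₂=5  J−j₁+j₂=5  j₁+j₂+J+1=12
(j₁±m₁, j₂±m₂, J±M) = (1,5,3,3,3,7)
P² = 43200
sum k=0..1:
  [0] +1/1440 = 1/1440
  [1] −1/288 = -1/288
S = -1/360
C² = P²·S² = 1/3 ; C = -0.577350

-0.577350  (= −√(1/3))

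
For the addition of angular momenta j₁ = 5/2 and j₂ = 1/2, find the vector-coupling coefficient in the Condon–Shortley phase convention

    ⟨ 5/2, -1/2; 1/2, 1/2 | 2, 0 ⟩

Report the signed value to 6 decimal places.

−√(1/2) = -0.707107

triangle: 1!·4!·0!/6! = 24/720
(j±m)!: 2!·3!·1!·0!·2!·2! = 48
prefactor² = (2J+1)·Δ·N² = 8
  k=1: −1/(1!·0!·2!·0!·2!·0!) = -1/4
Σ = -1/4  ⇒  CG² = 8·(-1/4)² = 1/2
CG = −√(1/2) = -0.707107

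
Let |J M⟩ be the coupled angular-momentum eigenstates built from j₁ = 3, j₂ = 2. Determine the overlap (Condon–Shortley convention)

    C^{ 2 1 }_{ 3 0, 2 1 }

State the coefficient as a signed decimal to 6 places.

+0.534522  (= +√(2/7))

triangle: 3!·3!·1!/8! = 36/40320
(j±m)!: 3!·3!·3!·1!·3!·1! = 1296
prefactor² = (2J+1)·Δ·N² = 81/14
  k=2: +1/(2!·1!·1!·1!·2!·0!) = 1/4
  k=3: −1/(3!·0!·0!·0!·3!·1!) = -1/36
Σ = 2/9  ⇒  CG² = 81/14·2/9² = 2/7
CG = +√(2/7) = +0.534522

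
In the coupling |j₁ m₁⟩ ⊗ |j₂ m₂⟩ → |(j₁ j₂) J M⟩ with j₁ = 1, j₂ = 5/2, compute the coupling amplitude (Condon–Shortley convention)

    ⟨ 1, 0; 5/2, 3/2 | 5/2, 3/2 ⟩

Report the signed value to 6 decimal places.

-0.507093  (= −√(9/35))

triangle: 1!*1!*4!/7! = 24/5040
(j±m)!: 1!*1!*4!*1!*4!*1! = 576
prefactor² = (2J+1)*Δ*N² = 576/35
  k=0: +1/(0!*1!*1!*4!*0!*0!) = 1/24
  k=1: −1/(1!*0!*0!*3!*1!*1!) = -1/6
Σ = -1/8  ⇒  CG² = 576/35*(-1/8)² = 9/35
CG = −√(9/35) = -0.507093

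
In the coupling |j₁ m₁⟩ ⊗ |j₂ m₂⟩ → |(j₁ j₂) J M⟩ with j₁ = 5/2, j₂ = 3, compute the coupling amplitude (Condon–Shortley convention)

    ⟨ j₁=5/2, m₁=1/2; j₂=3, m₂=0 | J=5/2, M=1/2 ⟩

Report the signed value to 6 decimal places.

triangle: 3!·2!·3!/9! = 72/362880
(j±m)!: 3!·2!·3!·3!·3!·2! = 5184
prefactor² = (2J+1)·Δ·N² = 216/35
  k=0: +1/(0!·3!·2!·3!·0!·0!) = 1/72
  k=1: −1/(1!·2!·1!·2!·1!·1!) = -1/4
  k=2: +1/(2!·1!·0!·1!·2!·2!) = 1/8
Σ = -1/9  ⇒  CG² = 216/35·(-1/9)² = 8/105
CG = −√(8/105) = -0.276026

-0.276026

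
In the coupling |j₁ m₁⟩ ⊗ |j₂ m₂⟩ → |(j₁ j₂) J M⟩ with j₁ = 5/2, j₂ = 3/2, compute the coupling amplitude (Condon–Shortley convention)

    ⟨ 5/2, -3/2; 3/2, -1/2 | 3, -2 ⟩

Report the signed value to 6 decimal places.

-0.288675  (= −√(1/12))

√[7·1!4!2!/8! · 1!4!1!2!1!5!] = √(48)
  +(−1)^0/∏(0,1,4,1,0,1)! = 1/24  (running 1/24)
  +(−1)^1/∏(1,0,3,0,1,2)! = -1/12  (running -1/24)
⟨..|..⟩ = √(48)·(-1/24) = -0.288675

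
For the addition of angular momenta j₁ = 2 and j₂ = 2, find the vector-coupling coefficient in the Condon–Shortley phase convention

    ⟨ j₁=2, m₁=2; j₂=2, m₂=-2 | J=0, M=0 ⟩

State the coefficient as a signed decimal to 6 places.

j₁+j₂−J=4  J+j₁−j₂=0  J−j₁+j₂=0  j₁+j₂+J+1=5
(j₁±m₁, j₂±m₂, J±M) = (4,0,0,4,0,0)
P² = 576/5
sum k=0..0:
  [0] +1/24 = 1/24
S = 1/24
C² = P²·S² = 1/5 ; C = +0.447214

+√(1/5) = +0.447214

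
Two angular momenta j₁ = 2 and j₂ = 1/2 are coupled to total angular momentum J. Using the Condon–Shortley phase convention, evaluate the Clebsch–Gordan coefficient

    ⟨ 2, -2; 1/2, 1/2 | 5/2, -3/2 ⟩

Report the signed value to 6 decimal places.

+0.447214

√[6·0!4!1!/6! · 0!4!1!0!1!4!] = √(576/5)
  +(−1)^0/∏(0,0,4,1,0,0)! = 1/24  (running 1/24)
⟨..|..⟩ = √(576/5)·(1/24) = +0.447214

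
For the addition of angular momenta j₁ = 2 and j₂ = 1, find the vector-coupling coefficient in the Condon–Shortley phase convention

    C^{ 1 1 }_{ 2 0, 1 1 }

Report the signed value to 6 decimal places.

+√(1/10) = +0.316228

j₁+j₂−J=2  J+j₁−j₂=2  J−j₁+j₂=0  j₁+j₂+J+1=5
(j₁±m₁, j₂±m₂, J±M) = (2,2,2,0,2,0)
P² = 8/5
sum k=2..2:
  [2] +1/4 = 1/4
S = 1/4
C² = P²·S² = 1/10 ; C = +0.316228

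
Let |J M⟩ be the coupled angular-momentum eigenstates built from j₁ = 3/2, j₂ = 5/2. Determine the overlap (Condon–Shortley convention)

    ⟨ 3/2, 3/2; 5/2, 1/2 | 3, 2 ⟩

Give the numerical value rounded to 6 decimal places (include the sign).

+√(1/2) = +0.707107

√[7·1!2!4!/8! · 3!0!3!2!5!1!] = √(72)
  +(−1)^0/∏(0,1,0,3,2,1)! = 1/12  (running 1/12)
⟨..|..⟩ = √(72)·(1/12) = +0.707107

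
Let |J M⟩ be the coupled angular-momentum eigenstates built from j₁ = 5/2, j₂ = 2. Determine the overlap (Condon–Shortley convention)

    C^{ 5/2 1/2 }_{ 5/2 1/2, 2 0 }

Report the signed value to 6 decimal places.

−√(8/35) = -0.478091

triangle: 2!×3!×2!/8! = 24/40320
(j±m)!: 3!×2!×2!×2!×3!×2! = 576
prefactor² = (2J+1)×Δ×N² = 72/35
  k=0: +1/(0!×2!×2!×2!×1!×0!) = 1/8
  k=1: −1/(1!×1!×1!×1!×2!×1!) = -1/2
  k=2: +1/(2!×0!×0!×0!×3!×2!) = 1/24
Σ = -1/3  ⇒  CG² = 72/35×(-1/3)² = 8/35
CG = −√(8/35) = -0.478091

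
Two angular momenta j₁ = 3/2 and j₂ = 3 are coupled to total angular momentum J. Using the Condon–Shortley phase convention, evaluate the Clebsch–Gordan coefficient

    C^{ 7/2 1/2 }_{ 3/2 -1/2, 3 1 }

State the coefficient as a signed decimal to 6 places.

-0.534522  (= −√(2/7))

triangle: 1!·2!·5!/9! = 240/362880
(j±m)!: 1!·2!·4!·2!·4!·3! = 13824
prefactor² = (2J+1)·Δ·N² = 512/7
  k=0: +1/(0!·1!·2!·4!·0!·1!) = 1/48
  k=1: −1/(1!·0!·1!·3!·1!·2!) = -1/12
Σ = -1/16  ⇒  CG² = 512/7·(-1/16)² = 2/7
CG = −√(2/7) = -0.534522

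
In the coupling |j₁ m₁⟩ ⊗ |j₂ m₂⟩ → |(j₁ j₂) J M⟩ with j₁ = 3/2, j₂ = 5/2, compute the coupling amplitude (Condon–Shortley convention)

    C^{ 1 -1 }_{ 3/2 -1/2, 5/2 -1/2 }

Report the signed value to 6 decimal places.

j₁+j₂−J=3  J+j₁−j₂=0  J−j₁+j₂=2  j₁+j₂+J+1=6
(j₁±m₁, j₂±m₂, J±M) = (1,2,2,3,0,2)
P² = 12/5
sum k=2..2:
  [2] +1/4 = 1/4
S = 1/4
C² = P²·S² = 3/20 ; C = +0.387298

+√(3/20) = +0.387298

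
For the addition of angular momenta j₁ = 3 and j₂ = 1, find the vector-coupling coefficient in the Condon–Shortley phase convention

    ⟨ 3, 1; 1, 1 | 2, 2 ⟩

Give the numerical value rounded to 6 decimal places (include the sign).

j₁+j₂−J=2  J+j₁−j₂=4  J−j₁+j₂=0  j₁+j₂+J+1=7
(j₁±m₁, j₂±m₂, J±M) = (4,2,2,0,4,0)
P² = 768/7
sum k=2..2:
  [2] +1/48 = 1/48
S = 1/48
C² = P²·S² = 1/21 ; C = +0.218218

+√(1/21) = +0.218218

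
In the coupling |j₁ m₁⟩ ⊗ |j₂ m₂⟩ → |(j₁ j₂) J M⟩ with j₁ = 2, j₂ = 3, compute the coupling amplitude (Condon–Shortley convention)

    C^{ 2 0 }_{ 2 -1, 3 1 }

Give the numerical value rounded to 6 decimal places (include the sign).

+√(1/7) ≈ +0.377964

triangle: 3!×1!×3!/8! = 36/40320
(j±m)!: 1!×3!×4!×2!×2!×2! = 1152
prefactor² = (2J+1)×Δ×N² = 36/7
  k=2: +1/(2!×1!×1!×2!×0!×1!) = 1/4
  k=3: −1/(3!×0!×0!×1!×1!×2!) = -1/12
Σ = 1/6  ⇒  CG² = 36/7×1/6² = 1/7
CG = +√(1/7) = +0.377964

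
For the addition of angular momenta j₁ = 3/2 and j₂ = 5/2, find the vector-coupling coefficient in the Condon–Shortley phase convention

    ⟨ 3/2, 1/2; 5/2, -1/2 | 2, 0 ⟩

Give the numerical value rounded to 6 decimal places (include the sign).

-0.267261

√[5·2!1!3!/7! · 2!1!2!3!2!2!] = √(8/7)
  +(−1)^0/∏(0,2,1,2,0,1)! = 1/4  (running 1/4)
  +(−1)^1/∏(1,1,0,1,1,2)! = -1/2  (running -1/4)
⟨..|..⟩ = √(8/7)·(-1/4) = -0.267261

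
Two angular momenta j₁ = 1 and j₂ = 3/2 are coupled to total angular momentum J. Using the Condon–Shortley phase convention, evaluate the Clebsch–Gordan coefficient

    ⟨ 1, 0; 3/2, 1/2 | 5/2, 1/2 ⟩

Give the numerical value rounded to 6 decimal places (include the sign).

+0.774597

triangle: 0!×2!×3!/6! = 12/720
(j±m)!: 1!×1!×2!×1!×3!×2! = 24
prefactor² = (2J+1)×Δ×N² = 12/5
  k=0: +1/(0!×0!×1!×2!×1!×1!) = 1/2
Σ = 1/2  ⇒  CG² = 12/5×1/2² = 3/5
CG = +√(3/5) = +0.774597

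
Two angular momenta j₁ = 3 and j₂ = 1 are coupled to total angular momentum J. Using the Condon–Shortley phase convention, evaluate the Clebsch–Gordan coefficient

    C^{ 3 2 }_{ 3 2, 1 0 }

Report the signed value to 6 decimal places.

√[7·1!5!1!/8! · 5!1!1!1!5!1!] = √(300)
  +(−1)^0/∏(0,1,1,1,4,0)! = 1/24  (running 1/24)
  +(−1)^1/∏(1,0,0,0,5,1)! = -1/120  (running 1/30)
⟨..|..⟩ = √(300)·(1/30) = +0.577350

+0.577350  (= +√(1/3))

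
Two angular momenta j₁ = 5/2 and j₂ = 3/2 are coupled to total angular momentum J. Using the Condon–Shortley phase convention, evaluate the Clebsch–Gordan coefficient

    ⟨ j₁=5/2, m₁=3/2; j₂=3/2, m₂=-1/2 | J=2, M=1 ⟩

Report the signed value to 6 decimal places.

+√(1/42) = +0.154303

j₁+j₂−J=2  J+j₁−j₂=3  J−j₁+j₂=1  j₁+j₂+J+1=7
(j₁±m₁, j₂±m₂, J±M) = (4,1,1,2,3,1)
P² = 24/7
sum k=0..1:
  [0] +1/4 = 1/4
  [1] −1/6 = -1/6
S = 1/12
C² = P²·S² = 1/42 ; C = +0.154303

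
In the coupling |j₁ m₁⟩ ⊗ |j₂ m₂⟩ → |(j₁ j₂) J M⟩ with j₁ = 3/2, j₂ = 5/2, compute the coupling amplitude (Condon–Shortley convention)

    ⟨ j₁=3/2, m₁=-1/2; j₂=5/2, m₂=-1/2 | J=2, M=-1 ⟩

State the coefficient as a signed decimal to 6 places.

-0.545545

triangle: 2!*1!*3!/7! = 12/5040
(j±m)!: 1!*2!*2!*3!*1!*3! = 144
prefactor² = (2J+1)*Δ*N² = 12/7
  k=1: −1/(1!*1!*1!*1!*0!*2!) = -1/2
  k=2: +1/(2!*0!*0!*0!*1!*3!) = 1/12
Σ = -5/12  ⇒  CG² = 12/7*(-5/12)² = 25/84
CG = −√(25/84) = -0.545545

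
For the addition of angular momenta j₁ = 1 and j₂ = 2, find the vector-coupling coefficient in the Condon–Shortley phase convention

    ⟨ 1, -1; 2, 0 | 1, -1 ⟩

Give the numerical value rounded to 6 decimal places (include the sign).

+√(1/10) ≈ +0.316228

j₁+j₂−J=2  J+j₁−j₂=0  J−j₁+j₂=2  j₁+j₂+J+1=5
(j₁±m₁, j₂±m₂, J±M) = (0,2,2,2,0,2)
P² = 8/5
sum k=2..2:
  [2] +1/4 = 1/4
S = 1/4
C² = P²·S² = 1/10 ; C = +0.316228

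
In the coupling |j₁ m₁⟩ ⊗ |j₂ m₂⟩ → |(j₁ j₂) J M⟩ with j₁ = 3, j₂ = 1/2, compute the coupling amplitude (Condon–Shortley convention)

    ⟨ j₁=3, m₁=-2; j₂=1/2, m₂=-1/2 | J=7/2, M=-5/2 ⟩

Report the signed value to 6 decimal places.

+0.925820

triangle: 0!·6!·1!/8! = 720/40320
(j±m)!: 1!·5!·0!·1!·1!·6! = 86400
prefactor² = (2J+1)·Δ·N² = 86400/7
  k=0: +1/(0!·0!·5!·0!·1!·1!) = 1/120
Σ = 1/120  ⇒  CG² = 86400/7·1/120² = 6/7
CG = +√(6/7) = +0.925820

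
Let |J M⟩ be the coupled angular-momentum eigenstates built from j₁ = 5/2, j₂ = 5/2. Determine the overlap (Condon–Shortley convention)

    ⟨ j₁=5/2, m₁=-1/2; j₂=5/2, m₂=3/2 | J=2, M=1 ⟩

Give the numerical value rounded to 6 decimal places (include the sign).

j₁+j₂−J=3  J+j₁−j₂=2  J−j₁+j₂=2  j₁+j₂+J+1=8
(j₁±m₁, j₂±m₂, J±M) = (2,3,4,1,3,1)
P² = 36/7
sum k=2..3:
  [2] +1/4 = 1/4
  [3] −1/12 = -1/12
S = 1/6
C² = P²·S² = 1/7 ; C = +0.377964

+0.377964  (= +√(1/7))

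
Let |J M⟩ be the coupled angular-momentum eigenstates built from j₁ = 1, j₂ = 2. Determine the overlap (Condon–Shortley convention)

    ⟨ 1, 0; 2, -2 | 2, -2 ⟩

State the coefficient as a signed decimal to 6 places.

+√(2/3) = +0.816497

triangle: 1!×1!×3!/6! = 6/720
(j±m)!: 1!×1!×0!×4!×0!×4! = 576
prefactor² = (2J+1)×Δ×N² = 24
  k=0: +1/(0!×1!×1!×0!×0!×3!) = 1/6
Σ = 1/6  ⇒  CG² = 24×1/6² = 2/3
CG = +√(2/3) = +0.816497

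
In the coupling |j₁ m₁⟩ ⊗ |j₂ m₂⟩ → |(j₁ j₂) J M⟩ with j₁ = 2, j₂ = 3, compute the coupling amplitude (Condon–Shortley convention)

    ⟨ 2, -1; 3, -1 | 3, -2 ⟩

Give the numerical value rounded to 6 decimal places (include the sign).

triangle: 2!·2!·4!/9! = 96/362880
(j±m)!: 1!·3!·2!·4!·1!·5! = 34560
prefactor² = (2J+1)·Δ·N² = 64
  k=1: −1/(1!·1!·2!·1!·0!·3!) = -1/12
  k=2: +1/(2!·0!·1!·0!·1!·4!) = 1/48
Σ = -1/16  ⇒  CG² = 64·(-1/16)² = 1/4
CG = −√(1/4) = -0.500000

−√(1/4) ≈ -0.500000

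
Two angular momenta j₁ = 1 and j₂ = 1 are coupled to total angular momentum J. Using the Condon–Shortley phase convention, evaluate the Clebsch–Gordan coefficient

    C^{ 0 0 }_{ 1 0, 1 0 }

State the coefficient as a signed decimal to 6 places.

-0.577350  (= −√(1/3))

√[1·2!0!0!/3! · 1!1!1!1!0!0!] = √(1/3)
  +(−1)^1/∏(1,1,0,0,0,0)! = -1  (running -1)
⟨..|..⟩ = √(1/3)·(-1) = -0.577350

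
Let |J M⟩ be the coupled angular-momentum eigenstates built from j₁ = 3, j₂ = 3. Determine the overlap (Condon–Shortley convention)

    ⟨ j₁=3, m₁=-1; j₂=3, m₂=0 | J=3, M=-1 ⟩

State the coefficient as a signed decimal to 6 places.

j₁+j₂−J=3  J+j₁−j₂=3  J−j₁+j₂=3  j₁+j₂+J+1=10
(j₁±m₁, j₂±m₂, J±M) = (2,4,3,3,2,4)
P² = 864/25
sum k=1..3:
  [1] −1/24 = -1/24
  [2] +1/8 = 1/8
  [3] −1/72 = -1/72
S = 5/72
C² = P²·S² = 1/6 ; C = +0.408248

+0.408248  (= +√(1/6))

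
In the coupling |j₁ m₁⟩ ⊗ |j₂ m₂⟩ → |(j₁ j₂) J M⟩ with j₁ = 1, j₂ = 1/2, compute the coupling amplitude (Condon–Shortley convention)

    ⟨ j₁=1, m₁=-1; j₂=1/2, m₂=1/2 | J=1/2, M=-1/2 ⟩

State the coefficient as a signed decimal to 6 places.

-0.816497  (= −√(2/3))

√[2·1!1!0!/3! · 0!2!1!0!0!1!] = √(2/3)
  +(−1)^1/∏(1,0,1,0,0,0)! = -1  (running -1)
⟨..|..⟩ = √(2/3)·(-1) = -0.816497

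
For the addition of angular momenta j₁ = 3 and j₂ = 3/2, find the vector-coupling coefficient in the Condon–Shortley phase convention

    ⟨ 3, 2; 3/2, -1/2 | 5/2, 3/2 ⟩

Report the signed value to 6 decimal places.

√[6·2!4!1!/8! · 5!1!1!2!4!1!] = √(288/7)
  +(−1)^0/∏(0,2,1,1,3,0)! = 1/12  (running 1/12)
  +(−1)^1/∏(1,1,0,0,4,1)! = -1/24  (running 1/24)
⟨..|..⟩ = √(288/7)·(1/24) = +0.267261

+0.267261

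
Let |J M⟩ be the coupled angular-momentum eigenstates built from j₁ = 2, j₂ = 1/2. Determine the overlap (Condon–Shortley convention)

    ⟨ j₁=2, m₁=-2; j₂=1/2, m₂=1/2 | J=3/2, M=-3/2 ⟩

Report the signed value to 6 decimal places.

−√(4/5) = -0.894427

j₁+j₂−J=1  J+j₁−j₂=3  J−j₁+j₂=0  j₁+j₂+J+1=5
(j₁±m₁, j₂±m₂, J±M) = (0,4,1,0,0,3)
P² = 144/5
sum k=1..1:
  [1] −1/6 = -1/6
S = -1/6
C² = P²·S² = 4/5 ; C = -0.894427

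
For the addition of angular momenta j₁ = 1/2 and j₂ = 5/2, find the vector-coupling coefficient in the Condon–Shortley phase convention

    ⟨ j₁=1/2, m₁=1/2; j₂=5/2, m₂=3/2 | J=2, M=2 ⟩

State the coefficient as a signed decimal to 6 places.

triangle: 1!·0!·4!/6! = 24/720
(j±m)!: 1!·0!·4!·1!·4!·0! = 576
prefactor² = (2J+1)·Δ·N² = 96
  k=0: +1/(0!·1!·0!·4!·0!·0!) = 1/24
Σ = 1/24  ⇒  CG² = 96·1/24² = 1/6
CG = +√(1/6) = +0.408248

+√(1/6) ≈ +0.408248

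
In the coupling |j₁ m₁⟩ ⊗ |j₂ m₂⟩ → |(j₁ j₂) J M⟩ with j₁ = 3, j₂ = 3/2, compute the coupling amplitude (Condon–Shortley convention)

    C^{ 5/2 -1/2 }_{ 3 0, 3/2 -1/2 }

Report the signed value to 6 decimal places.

−√(6/35) = -0.414039

√[6·2!4!1!/8! · 3!3!1!2!2!3!] = √(216/35)
  +(−1)^0/∏(0,2,3,1,1,0)! = 1/12  (running 1/12)
  +(−1)^1/∏(1,1,2,0,2,1)! = -1/4  (running -1/6)
⟨..|..⟩ = √(216/35)·(-1/6) = -0.414039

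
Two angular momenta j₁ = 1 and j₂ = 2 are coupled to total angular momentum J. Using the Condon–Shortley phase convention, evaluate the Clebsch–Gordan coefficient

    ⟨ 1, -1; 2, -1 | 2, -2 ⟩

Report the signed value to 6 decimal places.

j₁+j₂−J=1  J+j₁−j₂=1  J−j₁+j₂=3  j₁+j₂+J+1=6
(j₁±m₁, j₂±m₂, J±M) = (0,2,1,3,0,4)
P² = 12
sum k=1..1:
  [1] −1/6 = -1/6
S = -1/6
C² = P²·S² = 1/3 ; C = -0.577350

−√(1/3) = -0.577350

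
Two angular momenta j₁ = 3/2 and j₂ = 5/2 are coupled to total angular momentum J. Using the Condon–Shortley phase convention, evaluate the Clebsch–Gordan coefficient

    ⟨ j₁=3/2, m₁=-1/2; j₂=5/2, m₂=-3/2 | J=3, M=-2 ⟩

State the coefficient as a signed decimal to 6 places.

j₁+j₂−J=1  J+j₁−j₂=2  J−j₁+j₂=4  j₁+j₂+J+1=8
(j₁±m₁, j₂±m₂, J±M) = (1,2,1,4,1,5)
P² = 48
sum k=0..1:
  [0] +1/12 = 1/12
  [1] −1/24 = -1/24
S = 1/24
C² = P²·S² = 1/12 ; C = +0.288675

+√(1/12) ≈ +0.288675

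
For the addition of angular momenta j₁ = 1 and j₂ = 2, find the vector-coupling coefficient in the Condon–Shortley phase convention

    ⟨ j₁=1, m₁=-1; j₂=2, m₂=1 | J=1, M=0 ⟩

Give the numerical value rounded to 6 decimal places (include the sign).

+0.547723  (= +√(3/10))

triangle: 2!*0!*2!/5! = 4/120
(j±m)!: 0!*2!*3!*1!*1!*1! = 12
prefactor² = (2J+1)*Δ*N² = 6/5
  k=2: +1/(2!*0!*0!*1!*0!*1!) = 1/2
Σ = 1/2  ⇒  CG² = 6/5*1/2² = 3/10
CG = +√(3/10) = +0.547723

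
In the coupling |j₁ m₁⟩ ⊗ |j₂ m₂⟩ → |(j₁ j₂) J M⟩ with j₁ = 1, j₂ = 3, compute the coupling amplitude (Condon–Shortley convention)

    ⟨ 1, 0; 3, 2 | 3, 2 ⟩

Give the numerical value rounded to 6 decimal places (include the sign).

−√(1/3) = -0.577350

√[7·1!1!5!/8! · 1!1!5!1!5!1!] = √(300)
  +(−1)^0/∏(0,1,1,5,0,0)! = 1/120  (running 1/120)
  +(−1)^1/∏(1,0,0,4,1,1)! = -1/24  (running -1/30)
⟨..|..⟩ = √(300)·(-1/30) = -0.577350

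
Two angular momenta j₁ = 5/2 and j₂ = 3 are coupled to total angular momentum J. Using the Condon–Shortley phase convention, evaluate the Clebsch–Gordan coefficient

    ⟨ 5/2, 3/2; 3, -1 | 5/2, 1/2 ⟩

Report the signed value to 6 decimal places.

-0.169031

triangle: 3!×2!×3!/9! = 72/362880
(j±m)!: 4!×1!×2!×4!×3!×2! = 13824
prefactor² = (2J+1)×Δ×N² = 576/35
  k=0: +1/(0!×3!×1!×2!×1!×1!) = 1/12
  k=1: −1/(1!×2!×0!×1!×2!×2!) = -1/8
Σ = -1/24  ⇒  CG² = 576/35×(-1/24)² = 1/35
CG = −√(1/35) = -0.169031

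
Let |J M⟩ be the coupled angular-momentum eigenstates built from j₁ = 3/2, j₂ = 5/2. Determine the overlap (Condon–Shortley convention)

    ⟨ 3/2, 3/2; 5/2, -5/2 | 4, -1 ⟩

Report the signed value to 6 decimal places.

+√(1/56) = +0.133631

√[9·0!3!5!/9! · 3!0!0!5!3!5!] = √(64800/7)
  +(−1)^0/∏(0,0,0,0,3,5)! = 1/720  (running 1/720)
⟨..|..⟩ = √(64800/7)·(1/720) = +0.133631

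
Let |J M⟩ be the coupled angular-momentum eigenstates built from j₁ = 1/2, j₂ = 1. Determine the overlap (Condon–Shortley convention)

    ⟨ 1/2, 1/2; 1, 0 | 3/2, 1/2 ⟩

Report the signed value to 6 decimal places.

+0.816497  (= +√(2/3))

triangle: 0!×1!×2!/4! = 2/24
(j±m)!: 1!×0!×1!×1!×2!×1! = 2
prefactor² = (2J+1)×Δ×N² = 2/3
  k=0: +1/(0!×0!×0!×1!×1!×1!) = 1
Σ = 1  ⇒  CG² = 2/3×1² = 2/3
CG = +√(2/3) = +0.816497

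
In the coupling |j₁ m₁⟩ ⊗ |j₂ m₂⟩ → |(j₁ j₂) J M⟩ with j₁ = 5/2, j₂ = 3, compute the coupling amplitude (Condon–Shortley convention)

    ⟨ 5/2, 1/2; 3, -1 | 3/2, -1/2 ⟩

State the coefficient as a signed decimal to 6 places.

√[4·4!1!2!/8! · 3!2!2!4!1!2!] = √(192/35)
  +(−1)^1/∏(1,3,1,1,0,1)! = -1/6  (running -1/6)
  +(−1)^2/∏(2,2,0,0,1,2)! = 1/8  (running -1/24)
⟨..|..⟩ = √(192/35)·(-1/24) = -0.097590

−√(1/105) ≈ -0.097590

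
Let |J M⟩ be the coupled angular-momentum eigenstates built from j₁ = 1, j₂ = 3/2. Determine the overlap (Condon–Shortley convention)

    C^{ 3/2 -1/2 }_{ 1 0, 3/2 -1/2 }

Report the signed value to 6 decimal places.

+√(1/15) = +0.258199

triangle: 1!×1!×2!/5! = 2/120
(j±m)!: 1!×1!×1!×2!×1!×2! = 4
prefactor² = (2J+1)×Δ×N² = 4/15
  k=0: +1/(0!×1!×1!×1!×0!×1!) = 1
  k=1: −1/(1!×0!×0!×0!×1!×2!) = -1/2
Σ = 1/2  ⇒  CG² = 4/15×1/2² = 1/15
CG = +√(1/15) = +0.258199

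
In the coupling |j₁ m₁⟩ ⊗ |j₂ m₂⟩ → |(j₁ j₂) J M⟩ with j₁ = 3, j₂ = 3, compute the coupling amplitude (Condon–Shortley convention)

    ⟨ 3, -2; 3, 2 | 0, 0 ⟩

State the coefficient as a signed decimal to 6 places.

j₁+j₂−J=6  J+j₁−j₂=0  J−j₁+j₂=0  j₁+j₂+J+1=7
(j₁±m₁, j₂±m₂, J±M) = (1,5,5,1,0,0)
P² = 14400/7
sum k=5..5:
  [5] −1/120 = -1/120
S = -1/120
C² = P²·S² = 1/7 ; C = -0.377964

-0.377964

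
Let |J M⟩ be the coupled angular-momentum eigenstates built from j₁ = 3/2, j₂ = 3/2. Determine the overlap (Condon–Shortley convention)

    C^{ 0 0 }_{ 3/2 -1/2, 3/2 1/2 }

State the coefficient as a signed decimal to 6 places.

+√(1/4) = +0.500000

j₁+j₂−J=3  J+j₁−j₂=0  J−j₁+j₂=0  j₁+j₂+J+1=4
(j₁±m₁, j₂±m₂, J±M) = (1,2,2,1,0,0)
P² = 1
sum k=2..2:
  [2] +1/2 = 1/2
S = 1/2
C² = P²·S² = 1/4 ; C = +0.500000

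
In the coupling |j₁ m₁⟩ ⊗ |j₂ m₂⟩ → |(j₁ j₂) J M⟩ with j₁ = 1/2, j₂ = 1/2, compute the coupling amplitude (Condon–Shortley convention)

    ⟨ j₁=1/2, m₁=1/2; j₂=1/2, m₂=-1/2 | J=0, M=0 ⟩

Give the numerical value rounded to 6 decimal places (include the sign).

+0.707107  (= +√(1/2))

√[1·1!0!0!/2! · 1!0!0!1!0!0!] = √(1/2)
  +(−1)^0/∏(0,1,0,0,0,0)! = 1  (running 1)
⟨..|..⟩ = √(1/2)·(1) = +0.707107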